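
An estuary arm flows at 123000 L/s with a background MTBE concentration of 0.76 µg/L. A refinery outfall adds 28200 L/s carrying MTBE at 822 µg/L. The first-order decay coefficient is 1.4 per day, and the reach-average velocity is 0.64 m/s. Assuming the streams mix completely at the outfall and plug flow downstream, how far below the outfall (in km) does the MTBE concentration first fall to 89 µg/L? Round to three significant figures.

Flow-weighted average: C = (123000·0.7600 + 28200·822.0) / 151200 = 23270000/151200 = 153.9 µg/L.
Set 153.9·exp(−k·t) = 89 → t = ln(153.9/89)/k = 33810 s = 9.392 h.
Distance = v·t = 0.64·33810 = 21640 m = 21.64 km.

21.6 km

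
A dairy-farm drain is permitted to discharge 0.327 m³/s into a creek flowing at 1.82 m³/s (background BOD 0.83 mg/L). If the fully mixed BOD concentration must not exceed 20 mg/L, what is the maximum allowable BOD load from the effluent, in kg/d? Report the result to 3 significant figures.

3580 kg/d

Mass balance at the limit: 1.820·0.8300 + 0.3270·Cₑ = 2.147·20 → Cₑ = 126.7 mg/L.
Load = 0.3270 m³/s × 126.7 g/m³ × 86 400 s/d = 3580 kg/d.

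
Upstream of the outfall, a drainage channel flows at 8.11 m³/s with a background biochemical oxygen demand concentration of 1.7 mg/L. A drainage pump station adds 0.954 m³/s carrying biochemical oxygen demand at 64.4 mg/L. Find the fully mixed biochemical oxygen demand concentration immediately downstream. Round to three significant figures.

8.30 mg/L

Mass balance: C = (8.110·1.700 + 0.9540·64.40) / 9.064 = 75.22/9.064 = 8.299 mg/L.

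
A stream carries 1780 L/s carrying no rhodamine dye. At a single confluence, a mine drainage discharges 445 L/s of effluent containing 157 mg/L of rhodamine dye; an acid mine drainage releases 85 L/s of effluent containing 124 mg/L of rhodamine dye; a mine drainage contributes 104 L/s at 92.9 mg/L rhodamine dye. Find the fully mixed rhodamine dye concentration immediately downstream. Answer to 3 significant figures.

Flow-weighted average: C = (1780·0 + 445.0·157.0 + 85.00·124.0 + 104.0·92.90) / 2414 = 90070/2414 = 37.31 mg/L.

37.3 mg/L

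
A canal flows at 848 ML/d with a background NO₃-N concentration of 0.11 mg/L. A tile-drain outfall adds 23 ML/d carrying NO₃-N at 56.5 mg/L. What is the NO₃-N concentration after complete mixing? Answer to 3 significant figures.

Mass balance: C = (848.0·0.1100 + 23.00·56.50) / 871.0 = 1393/871.0 = 1.599 mg/L.

1.60 mg/L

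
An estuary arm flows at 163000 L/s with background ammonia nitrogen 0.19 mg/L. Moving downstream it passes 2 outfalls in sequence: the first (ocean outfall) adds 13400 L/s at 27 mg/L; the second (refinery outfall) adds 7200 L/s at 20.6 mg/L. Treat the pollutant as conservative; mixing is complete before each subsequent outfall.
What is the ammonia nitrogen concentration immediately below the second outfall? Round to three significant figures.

Outfall 1: combined Q = 176400 L/s; C = (163000·0.1900 + 13400·27.00)/176400 = 2.227 mg/L.
Outfall 2: combined Q = 183600 L/s; C = (176400·2.227 + 7200·20.60)/183600 = 2.947 mg/L.

2.95 mg/L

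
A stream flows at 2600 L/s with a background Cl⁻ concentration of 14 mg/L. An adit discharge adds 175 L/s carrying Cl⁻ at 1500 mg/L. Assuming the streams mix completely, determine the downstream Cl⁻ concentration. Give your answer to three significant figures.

108 mg/L

Mixed concentration C = ΣQC/ΣQ = (2600·14.00 + 175.0·1500) / 2775 = 298900/2775 = 107.7 mg/L.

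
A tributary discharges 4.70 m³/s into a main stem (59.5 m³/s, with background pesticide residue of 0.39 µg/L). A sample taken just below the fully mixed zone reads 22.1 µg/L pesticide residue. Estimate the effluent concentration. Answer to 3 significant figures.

Mass balance: 59.50·0.3900 + 4.700·Cₑ = 64.20·22.10
→ Cₑ = (64.20·22.10 − 59.50·0.3900) / 4.700 = 296.9 µg/L.

297 µg/L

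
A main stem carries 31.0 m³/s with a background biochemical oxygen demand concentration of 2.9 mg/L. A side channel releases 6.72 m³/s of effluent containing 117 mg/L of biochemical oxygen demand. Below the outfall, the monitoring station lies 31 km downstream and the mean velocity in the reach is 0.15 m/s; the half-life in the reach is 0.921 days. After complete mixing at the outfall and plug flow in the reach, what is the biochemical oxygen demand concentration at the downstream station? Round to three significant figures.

3.84 mg/L

Flow-weighted average: C = (31.00·2.900 + 6.720·117.0) / 37.72 = 876.1/37.72 = 23.23 mg/L.
Travel time t = 31·1000 / 0.15 = 206700 s = 57.41 h.
Half-life 0.921 d → k = ln 2 / 0.921 = 0.7526 d⁻¹.
After decay, C = 23.23 × e^(−kt) = 23.23 × 0.1653 = 3.839 mg/L.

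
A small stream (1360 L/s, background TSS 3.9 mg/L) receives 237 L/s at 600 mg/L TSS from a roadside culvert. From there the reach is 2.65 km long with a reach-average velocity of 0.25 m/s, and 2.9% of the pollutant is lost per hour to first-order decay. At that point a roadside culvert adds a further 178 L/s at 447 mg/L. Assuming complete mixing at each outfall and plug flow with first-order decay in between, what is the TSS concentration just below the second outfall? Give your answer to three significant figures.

121 mg/L

Flow-weighted average: C = (1360·3.900 + 237.0·600.0) / 1597 = 147500/1597 = 92.36 mg/L; combined flow 1597 L/s.
Travel time t = 2.65·1000 / 0.25 = 10600 s = 2.944 h.
2.9%/h lost → k = −ln(1 − 0.029) = 0.02943 h⁻¹.
Decay over the reach: 92.36·exp(−kt) = 92.36·0.9170 = 84.70 mg/L.
Second outfall: C = (1597·84.70 + 178.0·447.0)/1775 = 121.0 mg/L.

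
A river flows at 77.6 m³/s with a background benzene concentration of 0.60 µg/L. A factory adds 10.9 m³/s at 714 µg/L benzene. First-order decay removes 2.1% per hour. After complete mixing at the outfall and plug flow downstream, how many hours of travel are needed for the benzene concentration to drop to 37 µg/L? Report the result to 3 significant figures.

41.1 h

Conservation of mass: C = (77.60·0.6000 + 10.90·714.0) / 88.50 = 7829/88.50 = 88.47 µg/L.
2.1%/h lost → k = −ln(1 − 0.021) = 0.02122 h⁻¹.
88.47·exp(−k·t) = 37 → t = ln(88.47/37)/k = 147900 s = 41.07 h.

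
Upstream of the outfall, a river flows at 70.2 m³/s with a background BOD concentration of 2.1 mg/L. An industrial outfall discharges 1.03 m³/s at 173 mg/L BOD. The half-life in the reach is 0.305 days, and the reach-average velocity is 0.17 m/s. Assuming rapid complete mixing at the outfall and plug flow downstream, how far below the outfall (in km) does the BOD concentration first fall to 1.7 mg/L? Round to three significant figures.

Mixed concentration C = ΣQC/ΣQ = (70.20·2.100 + 1.030·173.0) / 71.23 = 325.6/71.23 = 4.571 mg/L.
Half-life 0.305 d → k = ln 2 / 0.305 = 2.273 d⁻¹.
Set 4.571·exp(−k·t) = 1.7 → t = ln(4.571/1.7)/k = 37610 s = 10.45 h.
Distance = v·t = 0.17·37610 = 6393 m = 6.393 km.

6.39 km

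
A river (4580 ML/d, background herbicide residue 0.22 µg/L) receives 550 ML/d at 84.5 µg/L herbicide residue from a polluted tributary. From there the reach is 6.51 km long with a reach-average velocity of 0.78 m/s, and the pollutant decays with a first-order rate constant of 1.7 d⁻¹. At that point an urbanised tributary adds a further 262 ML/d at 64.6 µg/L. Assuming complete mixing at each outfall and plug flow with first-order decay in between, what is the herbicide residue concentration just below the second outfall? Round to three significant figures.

10.6 µg/L

Mixed concentration C = ΣQC/ΣQ = (4580·0.2200 + 550.0·84.50) / 5130 = 47480/5130 = 9.256 µg/L; combined flow 5130 ML/d.
Travel time t = 6.51·1000 / 0.78 = 8346 s = 2.318 h.
After decay, C = 9.256 × e^(−kt) = 9.256 × 0.8486 = 7.854 µg/L.
At the second outfall, C = (5130·7.854 + 262.0·64.60) / (5130 + 262.0) = 10.61 µg/L.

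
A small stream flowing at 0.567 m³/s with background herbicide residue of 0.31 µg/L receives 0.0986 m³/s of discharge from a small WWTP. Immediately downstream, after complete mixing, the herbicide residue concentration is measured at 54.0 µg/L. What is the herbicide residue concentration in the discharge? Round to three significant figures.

363 µg/L

Mass balance: 0.5670·0.3100 + 0.09860·Cₑ = 0.6656·54.00
→ Cₑ = (0.6656·54.00 − 0.5670·0.3100) / 0.09860 = 362.7 µg/L.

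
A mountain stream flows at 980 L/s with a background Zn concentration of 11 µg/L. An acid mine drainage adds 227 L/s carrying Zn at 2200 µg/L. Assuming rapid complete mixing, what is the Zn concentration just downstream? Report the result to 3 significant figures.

Flow-weighted average: C = (980.0·11.00 + 227.0·2200) / 1207 = 510200/1207 = 422.7 µg/L.

423 µg/L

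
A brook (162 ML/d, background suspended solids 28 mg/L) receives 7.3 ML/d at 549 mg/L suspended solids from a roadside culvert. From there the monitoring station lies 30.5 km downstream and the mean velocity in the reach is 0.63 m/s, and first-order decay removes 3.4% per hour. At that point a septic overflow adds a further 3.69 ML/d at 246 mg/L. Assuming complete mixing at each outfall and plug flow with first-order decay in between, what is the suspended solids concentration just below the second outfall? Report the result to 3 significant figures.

36.3 mg/L

Mixed concentration C = ΣQC/ΣQ = (162.0·28.00 + 7.300·549.0) / 169.3 = 8544/169.3 = 50.46 mg/L; combined flow 169.3 ML/d.
Travel time t = 30.5·1000 / 0.63 = 48410 s = 13.45 h.
3.4%/h lost → k = −ln(1 − 0.034) = 0.03459 h⁻¹.
After decay, C = 50.46 × e^(−kt) = 50.46 × 0.6280 = 31.69 mg/L.
Second outfall: C = (169.3·31.69 + 3.690·246.0)/173.0 = 36.26 mg/L.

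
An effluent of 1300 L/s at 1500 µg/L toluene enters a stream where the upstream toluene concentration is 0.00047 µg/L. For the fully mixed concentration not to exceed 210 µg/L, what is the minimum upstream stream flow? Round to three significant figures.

7990 L/s

Set C_mix = 210: (Q·0.0004700 + 1300·1500) / (Q + 1300) = 210
→ Q = 1300·(1500 − 210)/(210 − 0.0004700) = 7986 L/s.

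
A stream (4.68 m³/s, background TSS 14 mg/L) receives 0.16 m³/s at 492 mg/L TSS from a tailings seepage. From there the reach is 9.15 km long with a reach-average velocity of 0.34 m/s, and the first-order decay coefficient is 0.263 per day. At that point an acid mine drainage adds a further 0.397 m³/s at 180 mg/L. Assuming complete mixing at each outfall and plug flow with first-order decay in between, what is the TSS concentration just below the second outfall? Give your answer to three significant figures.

39.0 mg/L

Flow-weighted average: C = (4.680·14.00 + 0.1600·492.0) / 4.840 = 144.2/4.840 = 29.80 mg/L; combined flow 4.840 m³/s.
Travel time t = 9.15·1000 / 0.34 = 26910 s = 7.475 h.
After decay, C = 29.80 × e^(−kt) = 29.80 × 0.9213 = 27.46 mg/L.
Second outfall: C = (4.840·27.46 + 0.3970·180.0)/5.237 = 39.02 mg/L.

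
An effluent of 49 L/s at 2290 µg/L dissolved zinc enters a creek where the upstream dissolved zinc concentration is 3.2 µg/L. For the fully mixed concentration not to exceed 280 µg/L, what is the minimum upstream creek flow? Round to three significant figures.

Set C_mix = 280: (Q·3.200 + 49.00·2290) / (Q + 49.00) = 280
→ Q = 49.00·(2290 − 280)/(280 − 3.200) = 355.8 L/s.

356 L/s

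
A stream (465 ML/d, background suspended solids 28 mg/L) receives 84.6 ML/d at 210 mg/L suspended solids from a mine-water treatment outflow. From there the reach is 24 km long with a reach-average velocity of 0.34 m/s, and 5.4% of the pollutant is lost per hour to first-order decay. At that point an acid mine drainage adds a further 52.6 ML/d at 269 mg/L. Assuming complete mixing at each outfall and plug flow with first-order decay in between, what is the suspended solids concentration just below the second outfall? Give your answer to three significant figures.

Mixed concentration C = ΣQC/ΣQ = (465.0·28.00 + 84.60·210.0) / 549.6 = 30790/549.6 = 56.02 mg/L; combined flow 549.6 ML/d.
Travel time t = 24·1000 / 0.34 = 70590 s = 19.61 h.
5.4%/h lost → k = −ln(1 − 0.054) = 0.05551 h⁻¹.
Decay over the reach: 56.02·exp(−kt) = 56.02·0.3367 = 18.86 mg/L.
Second outfall: C = (549.6·18.86 + 52.60·269.0)/602.2 = 40.71 mg/L.

40.7 mg/L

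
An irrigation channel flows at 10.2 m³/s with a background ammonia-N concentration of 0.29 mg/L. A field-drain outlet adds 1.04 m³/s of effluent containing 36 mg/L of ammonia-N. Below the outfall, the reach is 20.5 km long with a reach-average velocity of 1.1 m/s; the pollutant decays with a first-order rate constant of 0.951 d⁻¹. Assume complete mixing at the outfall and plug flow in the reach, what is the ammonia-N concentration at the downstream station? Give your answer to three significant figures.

2.93 mg/L

Mixed concentration C = ΣQC/ΣQ = (10.20·0.2900 + 1.040·36.00) / 11.24 = 40.40/11.24 = 3.594 mg/L.
Travel time t = 20.5·1000 / 1.1 = 18640 s = 5.177 h.
Decay over the reach: 3.594·exp(−kt) = 3.594·0.8145 = 2.928 mg/L.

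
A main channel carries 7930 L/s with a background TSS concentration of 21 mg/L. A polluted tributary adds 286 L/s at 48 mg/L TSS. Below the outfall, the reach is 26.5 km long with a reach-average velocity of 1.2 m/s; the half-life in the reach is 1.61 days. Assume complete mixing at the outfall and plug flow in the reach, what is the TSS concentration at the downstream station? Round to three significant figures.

19.7 mg/L

After mixing, C = (7930·21.00 + 286.0·48.00) / 8216 = 180300/8216 = 21.94 mg/L.
Travel time t = 26.5·1000 / 1.2 = 22080 s = 6.134 h.
Half-life 1.61 d → k = ln 2 / 1.61 = 0.4305 d⁻¹.
Applying C = C₀e^(−kt): 21.94 × 0.8958 = 19.65 mg/L.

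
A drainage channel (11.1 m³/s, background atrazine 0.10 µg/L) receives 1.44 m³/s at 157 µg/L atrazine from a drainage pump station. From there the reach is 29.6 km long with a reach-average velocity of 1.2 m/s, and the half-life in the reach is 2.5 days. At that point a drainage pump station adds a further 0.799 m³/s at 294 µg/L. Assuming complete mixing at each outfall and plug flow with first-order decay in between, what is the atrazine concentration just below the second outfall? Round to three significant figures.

33.3 µg/L

Mass balance: C = (11.10·0.1000 + 1.440·157.0) / 12.54 = 227.2/12.54 = 18.12 µg/L; combined flow 12.54 m³/s.
Travel time t = 29.6·1000 / 1.2 = 24670 s = 6.852 h.
Half-life 2.5 d → k = ln 2 / 2.5 = 0.2773 d⁻¹.
Applying C = C₀e^(−kt): 18.12 × 0.9239 = 16.74 µg/L.
At the second outfall, C = (12.54·16.74 + 0.7990·294.0) / (12.54 + 0.7990) = 33.35 µg/L.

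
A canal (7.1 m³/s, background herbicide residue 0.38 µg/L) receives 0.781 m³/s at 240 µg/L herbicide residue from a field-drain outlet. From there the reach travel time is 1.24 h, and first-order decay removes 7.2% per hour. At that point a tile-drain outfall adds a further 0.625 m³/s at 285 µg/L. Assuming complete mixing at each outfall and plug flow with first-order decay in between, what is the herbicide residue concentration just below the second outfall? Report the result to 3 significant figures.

41.3 µg/L

Flow-weighted average: C = (7.100·0.3800 + 0.7810·240.0) / 7.881 = 190.1/7.881 = 24.13 µg/L; combined flow 7.881 m³/s.
7.2%/h lost → k = −ln(1 − 0.072) = 0.07472 h⁻¹.
First-order decay: C = 24.13·exp(−k·t) = 24.13·0.9115 = 21.99 µg/L.
At the second outfall, C = (7.881·21.99 + 0.6250·285.0) / (7.881 + 0.6250) = 41.32 µg/L.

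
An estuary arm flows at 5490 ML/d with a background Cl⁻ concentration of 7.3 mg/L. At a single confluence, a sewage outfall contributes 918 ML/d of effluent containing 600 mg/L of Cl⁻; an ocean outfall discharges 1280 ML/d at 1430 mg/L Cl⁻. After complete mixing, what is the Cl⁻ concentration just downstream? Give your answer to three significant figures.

Mixed concentration C = ΣQC/ΣQ = (5490·7.300 + 918.0·600.0 + 1280·1430) / 7688 = 2421000/7688 = 314.9 mg/L.

315 mg/L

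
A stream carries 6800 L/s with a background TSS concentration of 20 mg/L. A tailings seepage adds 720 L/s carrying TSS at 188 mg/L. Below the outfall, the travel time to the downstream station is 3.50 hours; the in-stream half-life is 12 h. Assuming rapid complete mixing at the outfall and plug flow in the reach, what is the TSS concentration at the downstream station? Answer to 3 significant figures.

29.5 mg/L

After mixing, C = (6800·20.00 + 720.0·188.0) / 7520 = 271400/7520 = 36.09 mg/L.
Half-life 12 h → k = ln 2 / 12 = 0.05776 h⁻¹ = 1.386 d⁻¹.
Applying C = C₀e^(−kt): 36.09 × 0.8170 = 29.48 mg/L.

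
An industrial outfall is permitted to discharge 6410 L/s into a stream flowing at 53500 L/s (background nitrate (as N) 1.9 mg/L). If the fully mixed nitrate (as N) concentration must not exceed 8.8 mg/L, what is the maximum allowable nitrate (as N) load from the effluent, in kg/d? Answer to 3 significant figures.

36800 kg/d

Mass balance at the limit: 53500·1.900 + 6410·Cₑ = 59910·8.8 → Cₑ = 66.39 mg/L.
6410 L/s = 6.410 m³/s. Load = 6.410 m³/s × 66.39 g/m³ × 86 400 s/d = 36770 kg/d.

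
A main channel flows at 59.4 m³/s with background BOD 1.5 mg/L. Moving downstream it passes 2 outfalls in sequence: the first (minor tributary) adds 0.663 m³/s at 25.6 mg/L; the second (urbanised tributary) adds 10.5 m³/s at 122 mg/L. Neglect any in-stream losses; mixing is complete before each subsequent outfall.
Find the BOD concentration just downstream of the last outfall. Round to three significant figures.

19.7 mg/L

Outfall 1: combined Q = 60.06 m³/s; C = (59.40·1.500 + 0.6630·25.60)/60.06 = 1.766 mg/L.
Outfall 2: combined Q = 70.56 m³/s; C = (60.06·1.766 + 10.50·122.0)/70.56 = 19.66 mg/L.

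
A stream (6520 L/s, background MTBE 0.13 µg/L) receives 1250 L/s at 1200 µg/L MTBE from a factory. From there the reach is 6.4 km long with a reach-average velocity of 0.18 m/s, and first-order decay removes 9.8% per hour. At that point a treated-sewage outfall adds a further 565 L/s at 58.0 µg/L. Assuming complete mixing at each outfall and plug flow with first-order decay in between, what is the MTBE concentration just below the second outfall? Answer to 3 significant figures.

68.9 µg/L

Flow-weighted average: C = (6520·0.1300 + 1250·1200) / 7770 = 1501000/7770 = 193.2 µg/L; combined flow 7770 L/s.
Travel time t = 6.4·1000 / 0.18 = 35560 s = 9.877 h.
9.8%/h lost → k = −ln(1 − 0.098) = 0.1031 h⁻¹.
Applying C = C₀e^(−kt): 193.2 × 0.3611 = 69.74 µg/L.
At the second outfall, C = (7770·69.74 + 565.0·58.00) / (7770 + 565.0) = 68.95 µg/L.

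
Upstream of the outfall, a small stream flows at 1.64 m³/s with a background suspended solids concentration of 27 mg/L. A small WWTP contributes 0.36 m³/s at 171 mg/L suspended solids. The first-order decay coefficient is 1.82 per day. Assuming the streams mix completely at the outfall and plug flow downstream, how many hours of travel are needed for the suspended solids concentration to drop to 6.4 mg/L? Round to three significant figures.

27.9 h

Conservation of mass: C = (1.640·27.00 + 0.3600·171.0) / 2.000 = 105.8/2.000 = 52.92 mg/L.
52.92·exp(−k·t) = 6.4 → t = ln(52.92/6.4)/k = 100300 s = 27.86 h.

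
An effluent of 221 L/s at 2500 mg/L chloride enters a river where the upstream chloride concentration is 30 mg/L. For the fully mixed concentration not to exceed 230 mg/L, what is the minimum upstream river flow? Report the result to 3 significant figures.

2510 L/s

Set C_mix = 230: (Q·30.00 + 221.0·2500) / (Q + 221.0) = 230
→ Q = 221.0·(2500 − 230)/(230 − 30.00) = 2508 L/s.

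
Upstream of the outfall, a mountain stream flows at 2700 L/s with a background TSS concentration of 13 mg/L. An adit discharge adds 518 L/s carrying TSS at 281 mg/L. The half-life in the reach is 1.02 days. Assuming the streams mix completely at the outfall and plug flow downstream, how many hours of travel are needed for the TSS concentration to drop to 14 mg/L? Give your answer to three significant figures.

49.0 h

Conservation of mass: C = (2700·13.00 + 518.0·281.0) / 3218 = 180700/3218 = 56.14 mg/L.
Half-life 1.02 d → k = ln 2 / 1.02 = 0.6796 d⁻¹.
56.14·exp(−k·t) = 14 → t = ln(56.14/14)/k = 176600 s = 49.05 h.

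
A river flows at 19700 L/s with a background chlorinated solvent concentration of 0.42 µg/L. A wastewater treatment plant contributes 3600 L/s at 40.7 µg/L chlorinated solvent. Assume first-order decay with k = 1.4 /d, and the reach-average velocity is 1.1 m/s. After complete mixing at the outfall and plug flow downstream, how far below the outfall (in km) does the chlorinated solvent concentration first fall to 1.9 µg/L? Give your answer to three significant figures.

85.0 km

Flow-weighted average: C = (19700·0.4200 + 3600·40.70) / 23300 = 154800/23300 = 6.644 µg/L.
Set 6.644·exp(−k·t) = 1.9 → t = ln(6.644/1.9)/k = 77250 s = 21.46 h.
Distance = v·t = 1.1·77250 = 84980 m = 84.98 km.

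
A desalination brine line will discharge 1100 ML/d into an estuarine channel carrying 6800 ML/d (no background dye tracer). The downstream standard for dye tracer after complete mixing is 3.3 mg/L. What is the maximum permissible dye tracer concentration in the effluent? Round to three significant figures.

23.7 mg/L

At the limit, (Qr·Cr + Qe·Cₑ)/(Qr + Qe) = 3.3:
Cₑ = (7900·3.3 − 6800·0) / 1100 = 23.70 mg/L.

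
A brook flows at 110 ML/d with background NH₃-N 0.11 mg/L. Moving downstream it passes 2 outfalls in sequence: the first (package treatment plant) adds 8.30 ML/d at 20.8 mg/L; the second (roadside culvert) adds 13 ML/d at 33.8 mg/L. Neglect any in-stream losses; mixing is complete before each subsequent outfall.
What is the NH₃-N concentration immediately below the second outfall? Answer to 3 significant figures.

4.75 mg/L

After outfall 1: Q = 110.0 + 8.300 = 118.3 ML/d; C = (110.0·0.1100 + 8.300·20.80)/118.3 = 1.562 mg/L.
After outfall 2: Q = 118.3 + 13.00 = 131.3 ML/d; C = (118.3·1.562 + 13.00·33.80)/131.3 = 4.754 mg/L.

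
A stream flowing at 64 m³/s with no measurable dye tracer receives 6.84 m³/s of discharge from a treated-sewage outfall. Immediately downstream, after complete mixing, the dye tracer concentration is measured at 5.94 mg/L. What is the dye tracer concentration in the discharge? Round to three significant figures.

61.5 mg/L

Mass balance: 64.00·0 + 6.840·Cₑ = 70.84·5.940
→ Cₑ = (70.84·5.940 − 64.00·0) / 6.840 = 61.52 mg/L.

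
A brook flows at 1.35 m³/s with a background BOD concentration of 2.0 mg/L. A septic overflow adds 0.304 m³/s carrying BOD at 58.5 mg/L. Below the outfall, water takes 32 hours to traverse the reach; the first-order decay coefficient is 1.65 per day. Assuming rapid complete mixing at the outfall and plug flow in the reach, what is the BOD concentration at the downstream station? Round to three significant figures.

1.37 mg/L

Flow-weighted average: C = (1.350·2.000 + 0.3040·58.50) / 1.654 = 20.48/1.654 = 12.38 mg/L.
Applying C = C₀e^(−kt): 12.38 × 0.1108 = 1.372 mg/L.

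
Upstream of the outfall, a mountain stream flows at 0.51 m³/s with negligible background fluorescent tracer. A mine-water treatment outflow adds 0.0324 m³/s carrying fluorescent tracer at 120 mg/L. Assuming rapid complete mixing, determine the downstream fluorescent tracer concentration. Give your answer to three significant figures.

Conservation of mass: C = (0.5100·0 + 0.03240·120.0) / 0.5424 = 3.888/0.5424 = 7.168 mg/L.

7.17 mg/L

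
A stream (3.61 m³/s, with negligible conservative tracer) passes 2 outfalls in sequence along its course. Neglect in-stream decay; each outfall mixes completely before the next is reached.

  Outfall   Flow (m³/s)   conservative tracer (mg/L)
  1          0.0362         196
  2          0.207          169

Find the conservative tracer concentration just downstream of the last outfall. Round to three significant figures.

10.9 mg/L

Below outfall 1: Q → 3.646 m³/s, C = (3.610·0 + 0.03620·196.0)/3.646 = 1.946 mg/L.
Below outfall 2: Q → 3.853 m³/s, C = (3.646·1.946 + 0.2070·169.0)/3.853 = 10.92 mg/L.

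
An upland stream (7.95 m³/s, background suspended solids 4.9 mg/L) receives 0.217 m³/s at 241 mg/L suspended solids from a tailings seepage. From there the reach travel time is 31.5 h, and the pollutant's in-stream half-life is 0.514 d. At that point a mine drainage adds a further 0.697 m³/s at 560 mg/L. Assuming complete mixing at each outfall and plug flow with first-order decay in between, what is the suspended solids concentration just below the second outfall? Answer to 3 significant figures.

45.8 mg/L

Mixed concentration C = ΣQC/ΣQ = (7.950·4.900 + 0.2170·241.0) / 8.167 = 91.25/8.167 = 11.17 mg/L; combined flow 8.167 m³/s.
Half-life 0.514 d → k = ln 2 / 0.514 = 1.349 d⁻¹.
After decay, C = 11.17 × e^(−kt) = 11.17 × 0.1703 = 1.903 mg/L.
Second outfall: C = (8.167·1.903 + 0.6970·560.0)/8.864 = 45.79 mg/L.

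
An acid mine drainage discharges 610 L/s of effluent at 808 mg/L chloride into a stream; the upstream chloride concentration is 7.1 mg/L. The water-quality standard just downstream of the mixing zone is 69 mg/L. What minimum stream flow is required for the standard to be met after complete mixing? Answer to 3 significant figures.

Set C_mix = 69: (Q·7.100 + 610.0·808.0) / (Q + 610.0) = 69
→ Q = 610.0·(808.0 − 69)/(69 − 7.100) = 7283 L/s.

7280 L/s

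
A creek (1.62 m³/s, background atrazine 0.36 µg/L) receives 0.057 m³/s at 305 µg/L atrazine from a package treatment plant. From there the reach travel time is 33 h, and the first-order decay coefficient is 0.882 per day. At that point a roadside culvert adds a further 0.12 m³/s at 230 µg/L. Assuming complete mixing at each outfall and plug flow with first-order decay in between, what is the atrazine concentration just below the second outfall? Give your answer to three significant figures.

18.3 µg/L

Mixed concentration C = ΣQC/ΣQ = (1.620·0.3600 + 0.05700·305.0) / 1.677 = 17.97/1.677 = 10.71 µg/L; combined flow 1.677 m³/s.
Decay over the reach: 10.71·exp(−kt) = 10.71·0.2974 = 3.186 µg/L.
At the second outfall, C = (1.677·3.186 + 0.1200·230.0) / (1.677 + 0.1200) = 18.33 µg/L.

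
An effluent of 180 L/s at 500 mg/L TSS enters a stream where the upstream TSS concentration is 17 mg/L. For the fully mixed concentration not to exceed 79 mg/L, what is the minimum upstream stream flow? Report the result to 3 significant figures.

Set C_mix = 79: (Q·17.00 + 180.0·500.0) / (Q + 180.0) = 79
→ Q = 180.0·(500.0 − 79)/(79 − 17.00) = 1222 L/s.

1220 L/s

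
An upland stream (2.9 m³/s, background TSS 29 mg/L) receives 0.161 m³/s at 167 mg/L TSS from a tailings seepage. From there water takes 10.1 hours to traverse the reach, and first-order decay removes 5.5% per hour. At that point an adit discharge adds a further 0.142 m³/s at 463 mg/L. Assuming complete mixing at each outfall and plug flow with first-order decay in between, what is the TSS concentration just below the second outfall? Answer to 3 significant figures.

40.1 mg/L

Mixed concentration C = ΣQC/ΣQ = (2.900·29.00 + 0.1610·167.0) / 3.061 = 111.0/3.061 = 36.26 mg/L; combined flow 3.061 m³/s.
5.5%/h lost → k = −ln(1 − 0.055) = 0.05657 h⁻¹.
Decay over the reach: 36.26·exp(−kt) = 36.26·0.5648 = 20.48 mg/L.
At the second outfall, C = (3.061·20.48 + 0.1420·463.0) / (3.061 + 0.1420) = 40.10 mg/L.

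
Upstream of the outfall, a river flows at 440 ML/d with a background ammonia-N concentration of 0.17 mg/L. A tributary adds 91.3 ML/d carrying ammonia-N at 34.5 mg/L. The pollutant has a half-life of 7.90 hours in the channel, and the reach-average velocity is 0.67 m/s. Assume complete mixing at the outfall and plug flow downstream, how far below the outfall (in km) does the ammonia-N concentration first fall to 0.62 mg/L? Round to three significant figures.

62.7 km

After mixing, C = (440.0·0.1700 + 91.30·34.50) / 531.3 = 3225/531.3 = 6.069 mg/L.
Half-life 7.90 h → k = ln 2 / 7.90 = 0.08774 h⁻¹ = 2.106 d⁻¹.
Set 6.069·exp(−k·t) = 0.62 → t = ln(6.069/0.62)/k = 93600 s = 26.00 h.
Distance = v·t = 0.67·93600 = 62710 m = 62.71 km.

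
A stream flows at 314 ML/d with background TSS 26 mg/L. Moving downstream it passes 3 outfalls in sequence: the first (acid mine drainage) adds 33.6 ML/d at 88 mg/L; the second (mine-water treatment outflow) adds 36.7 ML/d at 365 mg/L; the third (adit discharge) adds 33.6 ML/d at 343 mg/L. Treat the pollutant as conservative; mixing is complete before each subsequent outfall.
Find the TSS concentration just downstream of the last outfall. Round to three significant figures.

86.2 mg/L

Below outfall 1: Q → 347.6 ML/d, C = (314.0·26.00 + 33.60·88.00)/347.6 = 31.99 mg/L.
Below outfall 2: Q → 384.3 ML/d, C = (347.6·31.99 + 36.70·365.0)/384.3 = 63.79 mg/L.
Below outfall 3: Q → 417.9 ML/d, C = (384.3·63.79 + 33.60·343.0)/417.9 = 86.24 mg/L.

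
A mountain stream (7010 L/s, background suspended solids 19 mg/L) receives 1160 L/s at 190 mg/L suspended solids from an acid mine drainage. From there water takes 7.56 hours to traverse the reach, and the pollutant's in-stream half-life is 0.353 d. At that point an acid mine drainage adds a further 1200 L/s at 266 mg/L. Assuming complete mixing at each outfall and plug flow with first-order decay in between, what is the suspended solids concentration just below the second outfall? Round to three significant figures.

54.4 mg/L

Conservation of mass: C = (7010·19.00 + 1160·190.0) / 8170 = 353600/8170 = 43.28 mg/L; combined flow 8170 L/s.
Half-life 0.353 d → k = ln 2 / 0.353 = 1.964 d⁻¹.
First-order decay: C = 43.28·exp(−k·t) = 43.28·0.5387 = 23.32 mg/L.
At the second outfall, C = (8170·23.32 + 1200·266.0) / (8170 + 1200) = 54.40 mg/L.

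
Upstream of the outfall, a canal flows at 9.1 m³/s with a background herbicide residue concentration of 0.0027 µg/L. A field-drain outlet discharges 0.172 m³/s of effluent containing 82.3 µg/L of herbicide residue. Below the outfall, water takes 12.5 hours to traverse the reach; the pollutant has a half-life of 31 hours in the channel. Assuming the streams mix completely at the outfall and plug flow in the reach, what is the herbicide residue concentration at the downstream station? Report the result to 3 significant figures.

Conservation of mass: C = (9.100·0.002700 + 0.1720·82.30) / 9.272 = 14.18/9.272 = 1.529 µg/L.
Half-life 31 h → k = ln 2 / 31 = 0.02236 h⁻¹ = 0.5366 d⁻¹.
First-order decay: C = 1.529·exp(−k·t) = 1.529·0.7562 = 1.156 µg/L.

1.16 µg/L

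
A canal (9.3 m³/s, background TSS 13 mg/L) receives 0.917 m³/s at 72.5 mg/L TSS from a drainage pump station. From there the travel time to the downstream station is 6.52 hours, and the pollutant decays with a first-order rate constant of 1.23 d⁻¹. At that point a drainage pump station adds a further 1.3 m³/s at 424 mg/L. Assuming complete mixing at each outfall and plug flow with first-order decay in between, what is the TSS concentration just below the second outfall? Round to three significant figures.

Conservation of mass: C = (9.300·13.00 + 0.9170·72.50) / 10.22 = 187.4/10.22 = 18.34 mg/L; combined flow 10.22 m³/s.
After decay, C = 18.34 × e^(−kt) = 18.34 × 0.7159 = 13.13 mg/L.
At the second outfall, C = (10.22·13.13 + 1.300·424.0) / (10.22 + 1.300) = 59.51 mg/L.

59.5 mg/L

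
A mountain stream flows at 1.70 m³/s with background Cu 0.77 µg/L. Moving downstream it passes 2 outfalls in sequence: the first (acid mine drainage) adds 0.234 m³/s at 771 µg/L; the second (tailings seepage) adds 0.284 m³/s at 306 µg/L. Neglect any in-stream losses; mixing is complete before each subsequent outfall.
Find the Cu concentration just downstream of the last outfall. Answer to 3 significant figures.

After outfall 1: Q = 1.700 + 0.2340 = 1.934 m³/s; C = (1.700·0.7700 + 0.2340·771.0)/1.934 = 93.96 µg/L.
After outfall 2: Q = 1.934 + 0.2840 = 2.218 m³/s; C = (1.934·93.96 + 0.2840·306.0)/2.218 = 121.1 µg/L.

121 µg/L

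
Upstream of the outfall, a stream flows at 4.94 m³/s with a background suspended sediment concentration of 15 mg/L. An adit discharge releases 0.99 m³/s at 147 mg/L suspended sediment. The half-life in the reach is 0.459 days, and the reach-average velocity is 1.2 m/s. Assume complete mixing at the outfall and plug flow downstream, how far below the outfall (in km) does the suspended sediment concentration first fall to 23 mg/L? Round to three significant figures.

32.7 km

Mixed concentration C = ΣQC/ΣQ = (4.940·15.00 + 0.9900·147.0) / 5.930 = 219.6/5.930 = 37.04 mg/L.
Half-life 0.459 d → k = ln 2 / 0.459 = 1.510 d⁻¹.
Set 37.04·exp(−k·t) = 23 → t = ln(37.04/23)/k = 27260 s = 7.572 h.
Distance = v·t = 1.2·27260 = 32710 m = 32.71 km.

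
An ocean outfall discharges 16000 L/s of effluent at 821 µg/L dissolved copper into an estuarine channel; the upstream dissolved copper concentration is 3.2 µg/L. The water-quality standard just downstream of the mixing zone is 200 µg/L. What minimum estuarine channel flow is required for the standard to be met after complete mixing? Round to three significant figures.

50500 L/s

Set C_mix = 200: (Q·3.200 + 16000·821.0) / (Q + 16000) = 200
→ Q = 16000·(821.0 − 200)/(200 − 3.200) = 50490 L/s.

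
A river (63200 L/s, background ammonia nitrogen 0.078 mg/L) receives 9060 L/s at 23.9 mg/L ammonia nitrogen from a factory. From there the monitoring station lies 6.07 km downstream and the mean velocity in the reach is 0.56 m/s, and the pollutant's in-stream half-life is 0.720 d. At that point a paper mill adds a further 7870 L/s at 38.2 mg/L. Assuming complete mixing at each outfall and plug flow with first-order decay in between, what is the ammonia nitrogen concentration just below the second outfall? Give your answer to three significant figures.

Mass balance: C = (63200·0.07800 + 9060·23.90) / 72260 = 221500/72260 = 3.065 mg/L; combined flow 72260 L/s.
Travel time t = 6.07·1000 / 0.56 = 10840 s = 3.011 h.
Half-life 0.720 d → k = ln 2 / 0.720 = 0.9627 d⁻¹.
After decay, C = 3.065 × e^(−kt) = 3.065 × 0.8862 = 2.716 mg/L.
Second outfall: C = (72260·2.716 + 7870·38.20)/80130 = 6.201 mg/L.

6.20 mg/L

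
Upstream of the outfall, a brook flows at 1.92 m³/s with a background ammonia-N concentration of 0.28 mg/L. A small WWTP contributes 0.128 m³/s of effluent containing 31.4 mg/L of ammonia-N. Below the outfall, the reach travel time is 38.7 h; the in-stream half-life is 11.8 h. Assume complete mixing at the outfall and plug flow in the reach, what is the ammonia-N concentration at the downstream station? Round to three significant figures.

0.229 mg/L

Mass balance: C = (1.920·0.2800 + 0.1280·31.40) / 2.048 = 4.557/2.048 = 2.225 mg/L.
Half-life 11.8 h → k = ln 2 / 11.8 = 0.05874 h⁻¹ = 1.410 d⁻¹.
After decay, C = 2.225 × e^(−kt) = 2.225 × 0.1030 = 0.2291 mg/L.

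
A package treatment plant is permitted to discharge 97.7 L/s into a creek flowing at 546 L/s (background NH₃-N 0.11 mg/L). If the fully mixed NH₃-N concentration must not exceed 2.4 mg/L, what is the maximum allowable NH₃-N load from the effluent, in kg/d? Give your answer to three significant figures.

128 kg/d

Mass balance at the limit: 546.0·0.1100 + 97.70·Cₑ = 643.7·2.4 → Cₑ = 15.20 mg/L.
97.70 L/s = 0.09770 m³/s. Load = 0.09770 m³/s × 15.20 g/m³ × 86 400 s/d = 128.3 kg/d.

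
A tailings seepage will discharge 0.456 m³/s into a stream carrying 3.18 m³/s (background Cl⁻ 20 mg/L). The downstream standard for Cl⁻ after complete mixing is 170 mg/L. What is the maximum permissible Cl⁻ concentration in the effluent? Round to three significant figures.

At the limit, (Qr·Cr + Qe·Cₑ)/(Qr + Qe) = 170:
Cₑ = (3.636·170 − 3.180·20.00) / 0.4560 = 1216 mg/L.

1220 mg/L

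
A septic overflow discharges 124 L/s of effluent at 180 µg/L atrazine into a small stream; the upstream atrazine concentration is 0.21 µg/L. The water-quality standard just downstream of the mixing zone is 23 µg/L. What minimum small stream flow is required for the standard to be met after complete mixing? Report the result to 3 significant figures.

Set C_mix = 23: (Q·0.2100 + 124.0·180.0) / (Q + 124.0) = 23
→ Q = 124.0·(180.0 − 23)/(23 − 0.2100) = 854.2 L/s.

854 L/s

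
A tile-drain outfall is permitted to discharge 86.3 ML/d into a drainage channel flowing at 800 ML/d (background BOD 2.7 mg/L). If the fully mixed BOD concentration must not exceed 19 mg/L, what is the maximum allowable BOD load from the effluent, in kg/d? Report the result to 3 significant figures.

14700 kg/d

Mass balance at the limit: 800.0·2.700 + 86.30·Cₑ = 886.3·19 → Cₑ = 170.1 mg/L.
86.30 ML/d = 0.9988 m³/s. Load = 0.9988 m³/s × 170.1 g/m³ × 86 400 s/d = 14680 kg/d.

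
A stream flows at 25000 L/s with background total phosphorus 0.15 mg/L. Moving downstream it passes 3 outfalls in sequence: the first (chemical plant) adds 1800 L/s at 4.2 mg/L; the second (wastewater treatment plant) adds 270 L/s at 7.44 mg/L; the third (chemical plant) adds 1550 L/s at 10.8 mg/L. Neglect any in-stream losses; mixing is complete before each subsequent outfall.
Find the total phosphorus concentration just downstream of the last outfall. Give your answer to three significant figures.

After outfall 1: Q = 25000 + 1800 = 26800 L/s; C = (25000·0.1500 + 1800·4.200)/26800 = 0.4220 mg/L.
After outfall 2: Q = 26800 + 270.0 = 27070 L/s; C = (26800·0.4220 + 270.0·7.440)/27070 = 0.4920 mg/L.
After outfall 3: Q = 27070 + 1550 = 28620 L/s; C = (27070·0.4920 + 1550·10.80)/28620 = 1.050 mg/L.

1.05 mg/L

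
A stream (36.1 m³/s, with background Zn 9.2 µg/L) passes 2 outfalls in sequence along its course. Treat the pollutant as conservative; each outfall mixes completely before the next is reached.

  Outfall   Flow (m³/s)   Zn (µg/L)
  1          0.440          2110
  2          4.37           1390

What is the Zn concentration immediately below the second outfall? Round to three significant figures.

179 µg/L

After outfall 1: Q = 36.10 + 0.4400 = 36.54 m³/s; C = (36.10·9.200 + 0.4400·2110)/36.54 = 34.50 µg/L.
After outfall 2: Q = 36.54 + 4.370 = 40.91 m³/s; C = (36.54·34.50 + 4.370·1390)/40.91 = 179.3 µg/L.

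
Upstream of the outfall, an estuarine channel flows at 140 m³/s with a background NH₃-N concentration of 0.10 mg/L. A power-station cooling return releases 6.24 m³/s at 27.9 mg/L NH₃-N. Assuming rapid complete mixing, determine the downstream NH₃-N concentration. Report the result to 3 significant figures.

1.29 mg/L

Mixed concentration C = ΣQC/ΣQ = (140.0·0.1000 + 6.240·27.90) / 146.2 = 188.1/146.2 = 1.286 mg/L.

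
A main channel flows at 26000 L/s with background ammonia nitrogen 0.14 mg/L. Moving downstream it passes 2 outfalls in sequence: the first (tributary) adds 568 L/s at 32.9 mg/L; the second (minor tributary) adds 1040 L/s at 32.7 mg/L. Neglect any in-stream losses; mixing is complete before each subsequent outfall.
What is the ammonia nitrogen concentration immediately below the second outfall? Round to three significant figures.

2.04 mg/L

After outfall 1: Q = 26000 + 568.0 = 26570 L/s; C = (26000·0.1400 + 568.0·32.90)/26570 = 0.8404 mg/L.
After outfall 2: Q = 26570 + 1040 = 27610 L/s; C = (26570·0.8404 + 1040·32.70)/27610 = 2.041 mg/L.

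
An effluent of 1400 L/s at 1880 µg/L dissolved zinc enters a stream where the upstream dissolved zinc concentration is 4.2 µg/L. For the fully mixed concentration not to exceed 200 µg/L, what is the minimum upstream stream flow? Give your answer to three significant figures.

12000 L/s

Set C_mix = 200: (Q·4.200 + 1400·1880) / (Q + 1400) = 200
→ Q = 1400·(1880 − 200)/(200 − 4.200) = 12010 L/s.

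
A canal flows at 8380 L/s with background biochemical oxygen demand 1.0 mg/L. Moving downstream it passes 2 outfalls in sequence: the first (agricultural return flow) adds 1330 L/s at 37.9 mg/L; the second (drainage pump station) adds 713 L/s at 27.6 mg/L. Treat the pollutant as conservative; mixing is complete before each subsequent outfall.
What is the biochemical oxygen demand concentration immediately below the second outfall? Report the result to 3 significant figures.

Below outfall 1: Q → 9710 L/s, C = (8380·1.000 + 1330·37.90)/9710 = 6.054 mg/L.
Below outfall 2: Q → 10420 L/s, C = (9710·6.054 + 713.0·27.60)/10420 = 7.528 mg/L.

7.53 mg/L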